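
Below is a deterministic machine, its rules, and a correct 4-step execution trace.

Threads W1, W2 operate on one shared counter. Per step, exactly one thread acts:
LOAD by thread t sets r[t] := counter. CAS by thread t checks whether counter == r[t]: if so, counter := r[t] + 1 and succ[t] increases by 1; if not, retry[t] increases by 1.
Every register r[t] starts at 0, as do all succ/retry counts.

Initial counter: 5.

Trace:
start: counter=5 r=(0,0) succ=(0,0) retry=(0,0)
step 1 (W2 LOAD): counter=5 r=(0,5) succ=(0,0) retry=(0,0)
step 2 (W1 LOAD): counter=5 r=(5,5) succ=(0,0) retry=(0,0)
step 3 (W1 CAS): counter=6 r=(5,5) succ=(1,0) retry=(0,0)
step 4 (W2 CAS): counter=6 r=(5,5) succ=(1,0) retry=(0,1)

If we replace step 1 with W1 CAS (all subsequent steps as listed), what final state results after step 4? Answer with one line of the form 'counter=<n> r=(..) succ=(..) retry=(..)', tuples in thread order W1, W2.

counter=6 r=(5,0) succ=(1,0) retry=(1,1)

(re-executing from step 1 with the substitution; state before step 1: counter=5 r=(0,0) succ=(0,0) retry=(0,0))
step 1 (W1 CAS): counter=5 r=(0,0) succ=(0,0) retry=(1,0)
step 2 (W1 LOAD): counter=5 r=(5,0) succ=(0,0) retry=(1,0)
step 3 (W1 CAS): counter=6 r=(5,0) succ=(1,0) retry=(1,0)
step 4 (W2 CAS): counter=6 r=(5,0) succ=(1,0) retry=(1,1)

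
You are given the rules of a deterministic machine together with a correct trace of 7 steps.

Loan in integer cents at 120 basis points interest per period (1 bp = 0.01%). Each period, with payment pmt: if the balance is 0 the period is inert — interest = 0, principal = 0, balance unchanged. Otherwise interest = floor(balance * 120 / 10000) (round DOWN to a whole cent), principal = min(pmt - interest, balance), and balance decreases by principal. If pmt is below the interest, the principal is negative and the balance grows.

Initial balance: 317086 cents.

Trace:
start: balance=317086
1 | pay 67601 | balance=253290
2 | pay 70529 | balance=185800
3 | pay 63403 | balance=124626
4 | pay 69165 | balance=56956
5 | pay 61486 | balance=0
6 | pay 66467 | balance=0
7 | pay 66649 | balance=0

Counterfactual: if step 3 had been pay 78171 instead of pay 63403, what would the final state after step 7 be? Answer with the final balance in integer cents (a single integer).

0

(re-executing from step 3 with the substitution; state before step 3: balance=185800)
3 | pay 78171 | balance=109858
4 | pay 69165 | balance=42011
5 | pay 61486 | balance=0
6 | pay 66467 | balance=0
7 | pay 66649 | balance=0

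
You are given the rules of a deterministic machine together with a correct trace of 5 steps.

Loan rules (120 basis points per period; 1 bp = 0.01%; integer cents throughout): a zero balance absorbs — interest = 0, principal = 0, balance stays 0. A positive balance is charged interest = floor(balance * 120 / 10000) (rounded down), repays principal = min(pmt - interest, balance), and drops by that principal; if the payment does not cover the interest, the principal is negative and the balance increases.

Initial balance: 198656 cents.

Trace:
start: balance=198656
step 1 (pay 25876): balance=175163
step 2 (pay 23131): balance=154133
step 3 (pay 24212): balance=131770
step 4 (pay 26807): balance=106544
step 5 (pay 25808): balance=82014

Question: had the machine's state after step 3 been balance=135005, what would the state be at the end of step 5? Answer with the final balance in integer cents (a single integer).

85327

state after step 3 := balance=135005
step 4 (pay 26807): balance=109818
step 5 (pay 25808): balance=85327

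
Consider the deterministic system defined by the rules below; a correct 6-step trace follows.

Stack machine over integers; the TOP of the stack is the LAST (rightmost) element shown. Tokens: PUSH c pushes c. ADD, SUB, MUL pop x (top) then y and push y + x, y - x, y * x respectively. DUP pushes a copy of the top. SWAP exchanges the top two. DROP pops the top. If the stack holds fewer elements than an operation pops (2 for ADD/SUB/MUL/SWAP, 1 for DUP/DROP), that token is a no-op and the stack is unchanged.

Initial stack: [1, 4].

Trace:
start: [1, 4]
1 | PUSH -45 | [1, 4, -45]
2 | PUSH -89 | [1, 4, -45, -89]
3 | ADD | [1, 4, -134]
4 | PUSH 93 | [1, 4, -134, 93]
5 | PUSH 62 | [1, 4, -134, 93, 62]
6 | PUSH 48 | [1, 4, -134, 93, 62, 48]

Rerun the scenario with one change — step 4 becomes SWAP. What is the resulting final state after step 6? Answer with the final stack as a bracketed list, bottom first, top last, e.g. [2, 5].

[1, -134, 4, 62, 48]

(re-executing from step 4 with the substitution; state before step 4: [1, 4, -134])
4 | SWAP | [1, -134, 4]
5 | PUSH 62 | [1, -134, 4, 62]
6 | PUSH 48 | [1, -134, 4, 62, 48]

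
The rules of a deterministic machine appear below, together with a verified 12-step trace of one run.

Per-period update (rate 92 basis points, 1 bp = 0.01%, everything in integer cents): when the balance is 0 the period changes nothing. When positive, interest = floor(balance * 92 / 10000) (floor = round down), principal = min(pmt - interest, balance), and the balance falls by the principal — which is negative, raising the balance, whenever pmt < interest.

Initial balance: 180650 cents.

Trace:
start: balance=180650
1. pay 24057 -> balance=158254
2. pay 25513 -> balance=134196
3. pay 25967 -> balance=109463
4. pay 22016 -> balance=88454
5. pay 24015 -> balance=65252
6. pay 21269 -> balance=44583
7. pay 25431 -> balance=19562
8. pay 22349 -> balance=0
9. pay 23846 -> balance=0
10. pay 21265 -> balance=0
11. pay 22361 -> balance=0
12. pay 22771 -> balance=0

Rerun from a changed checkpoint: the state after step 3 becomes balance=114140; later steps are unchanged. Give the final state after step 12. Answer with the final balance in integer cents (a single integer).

0

state after step 3 := balance=114140
4. pay 22016 -> balance=93174
5. pay 24015 -> balance=70016
6. pay 21269 -> balance=49391
7. pay 25431 -> balance=24414
8. pay 22349 -> balance=2289
9. pay 23846 -> balance=0
10. pay 21265 -> balance=0
11. pay 22361 -> balance=0
12. pay 22771 -> balance=0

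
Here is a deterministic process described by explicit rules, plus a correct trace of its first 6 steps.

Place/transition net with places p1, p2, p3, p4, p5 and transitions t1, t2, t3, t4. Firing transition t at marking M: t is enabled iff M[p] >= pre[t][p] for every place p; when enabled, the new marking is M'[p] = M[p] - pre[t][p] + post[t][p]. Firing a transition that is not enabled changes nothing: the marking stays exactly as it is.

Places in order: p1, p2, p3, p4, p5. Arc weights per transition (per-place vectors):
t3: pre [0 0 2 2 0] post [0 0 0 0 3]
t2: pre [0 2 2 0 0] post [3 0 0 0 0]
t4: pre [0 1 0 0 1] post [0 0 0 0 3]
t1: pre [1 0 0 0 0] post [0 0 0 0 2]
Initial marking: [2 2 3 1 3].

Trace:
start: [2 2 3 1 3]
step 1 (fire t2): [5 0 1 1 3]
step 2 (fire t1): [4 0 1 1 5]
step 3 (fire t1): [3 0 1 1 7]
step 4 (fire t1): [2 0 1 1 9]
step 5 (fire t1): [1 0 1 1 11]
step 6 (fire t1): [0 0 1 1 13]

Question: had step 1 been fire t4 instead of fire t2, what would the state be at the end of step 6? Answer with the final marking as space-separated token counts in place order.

0 1 3 1 9

(re-executing from step 1 with the substitution; state before step 1: [2 2 3 1 3])
step 1 (fire t4): [2 1 3 1 5]
step 2 (fire t1): [1 1 3 1 7]
step 3 (fire t1): [0 1 3 1 9]
step 4 (fire t1): [0 1 3 1 9]
step 5 (fire t1): [0 1 3 1 9]
step 6 (fire t1): [0 1 3 1 9]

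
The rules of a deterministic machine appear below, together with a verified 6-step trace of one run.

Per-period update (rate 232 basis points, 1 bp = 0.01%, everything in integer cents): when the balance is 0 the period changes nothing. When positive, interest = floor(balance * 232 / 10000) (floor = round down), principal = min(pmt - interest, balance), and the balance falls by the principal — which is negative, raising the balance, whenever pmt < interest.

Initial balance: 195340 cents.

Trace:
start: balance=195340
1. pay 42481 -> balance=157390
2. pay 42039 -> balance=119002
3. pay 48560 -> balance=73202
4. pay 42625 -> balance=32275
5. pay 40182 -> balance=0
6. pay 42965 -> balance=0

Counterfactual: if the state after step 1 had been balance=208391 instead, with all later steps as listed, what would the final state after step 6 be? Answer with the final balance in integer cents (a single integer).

state after step 1 := balance=208391
2. pay 42039 -> balance=171186
3. pay 48560 -> balance=126597
4. pay 42625 -> balance=86909
5. pay 40182 -> balance=48743
6. pay 42965 -> balance=6908

6908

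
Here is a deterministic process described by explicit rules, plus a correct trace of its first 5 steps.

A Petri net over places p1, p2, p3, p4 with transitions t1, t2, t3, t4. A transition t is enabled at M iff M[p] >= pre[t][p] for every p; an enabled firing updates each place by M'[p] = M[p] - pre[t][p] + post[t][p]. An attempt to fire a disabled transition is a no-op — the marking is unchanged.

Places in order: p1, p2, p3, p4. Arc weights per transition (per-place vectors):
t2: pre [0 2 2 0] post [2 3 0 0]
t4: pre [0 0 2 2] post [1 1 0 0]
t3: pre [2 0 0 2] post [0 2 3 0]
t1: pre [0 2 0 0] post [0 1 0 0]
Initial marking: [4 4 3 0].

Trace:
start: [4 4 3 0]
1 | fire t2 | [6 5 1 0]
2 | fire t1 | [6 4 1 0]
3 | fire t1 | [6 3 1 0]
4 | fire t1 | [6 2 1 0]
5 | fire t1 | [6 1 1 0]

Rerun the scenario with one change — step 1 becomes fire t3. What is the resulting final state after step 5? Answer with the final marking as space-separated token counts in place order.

(re-executing from step 1 with the substitution; state before step 1: [4 4 3 0])
1 | fire t3 | [4 4 3 0]
2 | fire t1 | [4 3 3 0]
3 | fire t1 | [4 2 3 0]
4 | fire t1 | [4 1 3 0]
5 | fire t1 | [4 1 3 0]

4 1 3 0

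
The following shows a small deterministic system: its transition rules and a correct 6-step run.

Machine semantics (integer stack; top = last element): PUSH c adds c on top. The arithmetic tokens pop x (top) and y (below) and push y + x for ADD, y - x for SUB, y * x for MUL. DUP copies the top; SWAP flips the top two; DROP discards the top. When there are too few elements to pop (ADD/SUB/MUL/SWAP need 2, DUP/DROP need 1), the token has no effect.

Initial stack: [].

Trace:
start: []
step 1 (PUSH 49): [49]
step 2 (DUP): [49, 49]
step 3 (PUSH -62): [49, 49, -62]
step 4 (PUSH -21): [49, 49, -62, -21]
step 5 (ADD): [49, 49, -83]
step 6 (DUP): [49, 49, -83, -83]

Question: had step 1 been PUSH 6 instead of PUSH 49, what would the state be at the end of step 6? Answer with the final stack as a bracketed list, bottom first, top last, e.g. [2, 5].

[6, 6, -83, -83]

(re-executing from step 1 with the substitution; state before step 1: [])
step 1 (PUSH 6): [6]
step 2 (DUP): [6, 6]
step 3 (PUSH -62): [6, 6, -62]
step 4 (PUSH -21): [6, 6, -62, -21]
step 5 (ADD): [6, 6, -83]
step 6 (DUP): [6, 6, -83, -83]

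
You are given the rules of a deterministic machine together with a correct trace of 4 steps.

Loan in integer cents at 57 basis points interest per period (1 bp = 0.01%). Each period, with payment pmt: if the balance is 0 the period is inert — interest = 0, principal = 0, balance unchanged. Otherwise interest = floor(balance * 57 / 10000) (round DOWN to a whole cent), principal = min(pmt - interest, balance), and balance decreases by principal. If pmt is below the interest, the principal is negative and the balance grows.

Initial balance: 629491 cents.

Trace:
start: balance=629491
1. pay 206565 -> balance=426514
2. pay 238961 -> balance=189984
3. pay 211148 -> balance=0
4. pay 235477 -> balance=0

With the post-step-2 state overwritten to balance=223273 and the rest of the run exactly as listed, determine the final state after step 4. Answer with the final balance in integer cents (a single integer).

state after step 2 := balance=223273
3. pay 211148 -> balance=13397
4. pay 235477 -> balance=0

0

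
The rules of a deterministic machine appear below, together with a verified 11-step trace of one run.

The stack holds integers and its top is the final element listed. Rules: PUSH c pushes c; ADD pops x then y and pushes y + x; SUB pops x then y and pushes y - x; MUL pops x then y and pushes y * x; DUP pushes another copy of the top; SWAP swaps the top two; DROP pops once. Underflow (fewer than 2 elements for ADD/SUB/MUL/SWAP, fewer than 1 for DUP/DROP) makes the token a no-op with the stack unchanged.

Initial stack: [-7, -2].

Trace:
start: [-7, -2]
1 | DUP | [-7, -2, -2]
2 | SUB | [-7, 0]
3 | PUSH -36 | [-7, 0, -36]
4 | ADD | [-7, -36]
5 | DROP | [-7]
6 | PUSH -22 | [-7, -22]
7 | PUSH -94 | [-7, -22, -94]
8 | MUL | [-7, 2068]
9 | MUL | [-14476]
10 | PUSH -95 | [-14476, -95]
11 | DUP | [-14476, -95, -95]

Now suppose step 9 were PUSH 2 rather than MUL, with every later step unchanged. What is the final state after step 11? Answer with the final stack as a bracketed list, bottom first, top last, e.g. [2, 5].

[-7, 2068, 2, -95, -95]

(re-executing from step 9 with the substitution; state before step 9: [-7, 2068])
9 | PUSH 2 | [-7, 2068, 2]
10 | PUSH -95 | [-7, 2068, 2, -95]
11 | DUP | [-7, 2068, 2, -95, -95]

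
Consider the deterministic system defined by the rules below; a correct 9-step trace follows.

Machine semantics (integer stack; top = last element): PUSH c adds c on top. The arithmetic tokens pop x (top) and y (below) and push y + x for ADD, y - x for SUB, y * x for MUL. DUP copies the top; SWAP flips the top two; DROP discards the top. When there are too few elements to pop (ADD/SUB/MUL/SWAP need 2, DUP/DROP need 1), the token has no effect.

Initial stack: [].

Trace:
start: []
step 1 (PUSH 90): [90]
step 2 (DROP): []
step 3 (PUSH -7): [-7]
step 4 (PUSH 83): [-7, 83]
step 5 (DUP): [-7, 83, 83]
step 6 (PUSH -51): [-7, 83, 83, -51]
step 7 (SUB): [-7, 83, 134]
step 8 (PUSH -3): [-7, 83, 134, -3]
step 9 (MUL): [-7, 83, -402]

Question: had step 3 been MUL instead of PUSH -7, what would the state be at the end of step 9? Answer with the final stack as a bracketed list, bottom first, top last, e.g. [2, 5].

[83, -402]

(re-executing from step 3 with the substitution; state before step 3: [])
step 3 (MUL): []
step 4 (PUSH 83): [83]
step 5 (DUP): [83, 83]
step 6 (PUSH -51): [83, 83, -51]
step 7 (SUB): [83, 134]
step 8 (PUSH -3): [83, 134, -3]
step 9 (MUL): [83, -402]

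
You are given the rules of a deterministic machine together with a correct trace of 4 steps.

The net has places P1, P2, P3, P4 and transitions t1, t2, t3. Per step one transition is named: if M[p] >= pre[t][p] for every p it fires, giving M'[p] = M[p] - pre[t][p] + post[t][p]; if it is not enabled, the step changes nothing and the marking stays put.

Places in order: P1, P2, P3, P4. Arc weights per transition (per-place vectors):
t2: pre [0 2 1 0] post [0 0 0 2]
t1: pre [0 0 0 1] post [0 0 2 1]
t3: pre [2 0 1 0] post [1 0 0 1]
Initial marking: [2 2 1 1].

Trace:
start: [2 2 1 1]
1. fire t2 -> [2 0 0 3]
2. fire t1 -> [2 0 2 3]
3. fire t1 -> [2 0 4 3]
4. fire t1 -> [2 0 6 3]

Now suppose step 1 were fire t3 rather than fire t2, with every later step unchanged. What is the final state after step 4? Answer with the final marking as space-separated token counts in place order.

1 2 6 2

(re-executing from step 1 with the substitution; state before step 1: [2 2 1 1])
1. fire t3 -> [1 2 0 2]
2. fire t1 -> [1 2 2 2]
3. fire t1 -> [1 2 4 2]
4. fire t1 -> [1 2 6 2]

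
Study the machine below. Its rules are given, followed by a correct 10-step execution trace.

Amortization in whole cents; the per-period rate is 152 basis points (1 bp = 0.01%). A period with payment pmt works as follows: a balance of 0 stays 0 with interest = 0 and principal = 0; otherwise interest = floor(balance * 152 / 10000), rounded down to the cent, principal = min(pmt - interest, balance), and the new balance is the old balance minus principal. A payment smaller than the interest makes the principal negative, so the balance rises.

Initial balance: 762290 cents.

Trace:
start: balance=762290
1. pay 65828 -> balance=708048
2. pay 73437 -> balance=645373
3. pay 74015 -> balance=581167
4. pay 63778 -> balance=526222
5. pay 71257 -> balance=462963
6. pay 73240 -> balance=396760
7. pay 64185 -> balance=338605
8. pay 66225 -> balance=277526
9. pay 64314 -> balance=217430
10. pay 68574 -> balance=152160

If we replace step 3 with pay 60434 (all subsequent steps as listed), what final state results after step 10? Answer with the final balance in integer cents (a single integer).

167255

(re-executing from step 3 with the substitution; state before step 3: balance=645373)
3. pay 60434 -> balance=594748
4. pay 63778 -> balance=540010
5. pay 71257 -> balance=476961
6. pay 73240 -> balance=410970
7. pay 64185 -> balance=353031
8. pay 66225 -> balance=292172
9. pay 64314 -> balance=232299
10. pay 68574 -> balance=167255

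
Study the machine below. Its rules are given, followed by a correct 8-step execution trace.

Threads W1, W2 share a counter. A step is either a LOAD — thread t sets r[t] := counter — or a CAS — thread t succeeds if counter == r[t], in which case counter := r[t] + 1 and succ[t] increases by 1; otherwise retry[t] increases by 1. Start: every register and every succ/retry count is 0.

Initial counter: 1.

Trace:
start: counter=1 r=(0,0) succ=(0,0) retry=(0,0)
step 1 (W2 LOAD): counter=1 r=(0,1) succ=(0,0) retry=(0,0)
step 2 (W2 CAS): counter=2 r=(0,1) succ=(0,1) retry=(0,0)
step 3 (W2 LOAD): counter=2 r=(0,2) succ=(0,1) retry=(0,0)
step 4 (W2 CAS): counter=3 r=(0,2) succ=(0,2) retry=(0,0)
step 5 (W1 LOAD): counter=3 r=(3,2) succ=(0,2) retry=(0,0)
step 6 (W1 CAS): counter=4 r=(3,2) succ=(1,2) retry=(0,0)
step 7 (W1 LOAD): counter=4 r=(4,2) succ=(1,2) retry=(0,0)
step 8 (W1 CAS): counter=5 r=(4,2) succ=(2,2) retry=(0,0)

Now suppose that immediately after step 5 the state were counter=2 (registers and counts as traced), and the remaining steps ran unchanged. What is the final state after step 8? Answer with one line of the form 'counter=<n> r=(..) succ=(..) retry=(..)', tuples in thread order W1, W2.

state after step 5 := counter=2 r=(3,2) succ=(0,2) retry=(0,0)
step 6 (W1 CAS): counter=2 r=(3,2) succ=(0,2) retry=(1,0)
step 7 (W1 LOAD): counter=2 r=(2,2) succ=(0,2) retry=(1,0)
step 8 (W1 CAS): counter=3 r=(2,2) succ=(1,2) retry=(1,0)

counter=3 r=(2,2) succ=(1,2) retry=(1,0)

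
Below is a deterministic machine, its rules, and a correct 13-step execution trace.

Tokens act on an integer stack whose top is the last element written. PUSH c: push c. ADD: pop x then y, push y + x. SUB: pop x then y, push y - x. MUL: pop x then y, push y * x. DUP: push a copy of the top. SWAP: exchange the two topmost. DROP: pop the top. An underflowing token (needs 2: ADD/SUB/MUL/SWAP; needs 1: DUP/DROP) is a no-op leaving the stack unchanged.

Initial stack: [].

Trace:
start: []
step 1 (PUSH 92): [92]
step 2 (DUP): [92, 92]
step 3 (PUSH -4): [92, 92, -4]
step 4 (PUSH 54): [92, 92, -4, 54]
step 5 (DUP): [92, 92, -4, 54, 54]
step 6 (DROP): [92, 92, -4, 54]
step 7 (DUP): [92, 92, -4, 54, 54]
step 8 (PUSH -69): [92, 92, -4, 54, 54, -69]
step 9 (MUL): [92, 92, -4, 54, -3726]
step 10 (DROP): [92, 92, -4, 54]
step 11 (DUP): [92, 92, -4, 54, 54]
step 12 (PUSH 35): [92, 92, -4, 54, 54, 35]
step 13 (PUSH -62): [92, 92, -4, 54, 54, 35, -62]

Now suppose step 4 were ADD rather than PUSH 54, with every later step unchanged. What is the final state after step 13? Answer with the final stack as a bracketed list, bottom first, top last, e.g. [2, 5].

(re-executing from step 4 with the substitution; state before step 4: [92, 92, -4])
step 4 (ADD): [92, 88]
step 5 (DUP): [92, 88, 88]
step 6 (DROP): [92, 88]
step 7 (DUP): [92, 88, 88]
step 8 (PUSH -69): [92, 88, 88, -69]
step 9 (MUL): [92, 88, -6072]
step 10 (DROP): [92, 88]
step 11 (DUP): [92, 88, 88]
step 12 (PUSH 35): [92, 88, 88, 35]
step 13 (PUSH -62): [92, 88, 88, 35, -62]

[92, 88, 88, 35, -62]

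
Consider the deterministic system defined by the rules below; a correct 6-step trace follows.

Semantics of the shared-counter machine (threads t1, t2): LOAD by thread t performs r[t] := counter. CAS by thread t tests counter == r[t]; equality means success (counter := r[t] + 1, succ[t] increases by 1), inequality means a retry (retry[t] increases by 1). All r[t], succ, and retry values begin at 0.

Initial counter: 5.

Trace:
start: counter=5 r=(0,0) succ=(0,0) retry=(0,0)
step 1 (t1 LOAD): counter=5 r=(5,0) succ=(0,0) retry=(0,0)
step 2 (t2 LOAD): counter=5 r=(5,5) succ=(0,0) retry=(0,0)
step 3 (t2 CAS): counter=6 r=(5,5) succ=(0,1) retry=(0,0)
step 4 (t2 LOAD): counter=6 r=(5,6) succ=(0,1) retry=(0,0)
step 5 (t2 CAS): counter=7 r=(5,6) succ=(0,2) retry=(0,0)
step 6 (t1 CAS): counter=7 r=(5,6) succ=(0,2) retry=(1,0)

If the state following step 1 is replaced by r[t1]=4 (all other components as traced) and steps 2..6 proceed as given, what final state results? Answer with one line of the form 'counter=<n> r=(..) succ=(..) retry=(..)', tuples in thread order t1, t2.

counter=7 r=(4,6) succ=(0,2) retry=(1,0)

state after step 1 := counter=5 r=(4,0) succ=(0,0) retry=(0,0)
step 2 (t2 LOAD): counter=5 r=(4,5) succ=(0,0) retry=(0,0)
step 3 (t2 CAS): counter=6 r=(4,5) succ=(0,1) retry=(0,0)
step 4 (t2 LOAD): counter=6 r=(4,6) succ=(0,1) retry=(0,0)
step 5 (t2 CAS): counter=7 r=(4,6) succ=(0,2) retry=(0,0)
step 6 (t1 CAS): counter=7 r=(4,6) succ=(0,2) retry=(1,0)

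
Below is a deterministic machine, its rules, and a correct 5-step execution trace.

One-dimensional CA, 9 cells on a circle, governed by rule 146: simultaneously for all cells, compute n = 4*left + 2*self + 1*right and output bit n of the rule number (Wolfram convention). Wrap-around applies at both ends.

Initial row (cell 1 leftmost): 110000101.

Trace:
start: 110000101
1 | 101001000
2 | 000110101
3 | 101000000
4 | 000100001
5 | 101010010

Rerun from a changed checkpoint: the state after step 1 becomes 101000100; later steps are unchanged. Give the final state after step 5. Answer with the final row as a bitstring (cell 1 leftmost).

101010010

state after step 1 := 101000100
2 | 000101011
3 | 101000000
4 | 000100001
5 | 101010010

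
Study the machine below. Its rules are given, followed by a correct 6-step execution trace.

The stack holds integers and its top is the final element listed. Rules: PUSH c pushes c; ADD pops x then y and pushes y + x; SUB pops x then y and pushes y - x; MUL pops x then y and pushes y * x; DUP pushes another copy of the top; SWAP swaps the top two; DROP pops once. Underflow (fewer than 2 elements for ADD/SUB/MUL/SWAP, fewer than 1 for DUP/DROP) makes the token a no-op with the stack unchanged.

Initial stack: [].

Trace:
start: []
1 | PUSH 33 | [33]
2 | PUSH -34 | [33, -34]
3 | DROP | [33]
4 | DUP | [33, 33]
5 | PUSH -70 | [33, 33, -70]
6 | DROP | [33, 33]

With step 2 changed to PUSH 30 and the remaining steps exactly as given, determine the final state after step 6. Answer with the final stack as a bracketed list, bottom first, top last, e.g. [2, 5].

(re-executing from step 2 with the substitution; state before step 2: [33])
2 | PUSH 30 | [33, 30]
3 | DROP | [33]
4 | DUP | [33, 33]
5 | PUSH -70 | [33, 33, -70]
6 | DROP | [33, 33]

[33, 33]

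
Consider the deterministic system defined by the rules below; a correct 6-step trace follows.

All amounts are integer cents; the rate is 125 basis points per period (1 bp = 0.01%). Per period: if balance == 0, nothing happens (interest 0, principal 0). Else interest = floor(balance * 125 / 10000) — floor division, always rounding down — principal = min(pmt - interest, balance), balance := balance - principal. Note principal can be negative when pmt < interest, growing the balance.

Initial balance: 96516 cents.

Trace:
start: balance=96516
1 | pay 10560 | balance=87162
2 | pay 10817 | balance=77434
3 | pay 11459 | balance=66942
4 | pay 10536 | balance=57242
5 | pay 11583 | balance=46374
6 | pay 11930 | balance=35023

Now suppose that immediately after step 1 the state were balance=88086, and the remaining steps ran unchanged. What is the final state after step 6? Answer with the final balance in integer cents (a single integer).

state after step 1 := balance=88086
2 | pay 10817 | balance=78370
3 | pay 11459 | balance=67890
4 | pay 10536 | balance=58202
5 | pay 11583 | balance=47346
6 | pay 11930 | balance=36007

36007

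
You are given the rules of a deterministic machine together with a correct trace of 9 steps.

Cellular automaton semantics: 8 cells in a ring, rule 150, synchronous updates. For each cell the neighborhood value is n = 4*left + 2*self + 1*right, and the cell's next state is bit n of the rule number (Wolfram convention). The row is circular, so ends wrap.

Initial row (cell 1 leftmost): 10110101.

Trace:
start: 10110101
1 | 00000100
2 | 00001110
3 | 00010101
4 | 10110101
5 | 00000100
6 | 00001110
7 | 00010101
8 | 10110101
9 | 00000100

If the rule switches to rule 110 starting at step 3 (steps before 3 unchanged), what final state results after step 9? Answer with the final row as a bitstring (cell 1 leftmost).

(re-executing steps 3..9 under rule 110; state before step 3: 00001110)
3 | 00011010
4 | 00111110
5 | 01100010
6 | 11100110
7 | 10101111
8 | 11111000
9 | 10001001

10001001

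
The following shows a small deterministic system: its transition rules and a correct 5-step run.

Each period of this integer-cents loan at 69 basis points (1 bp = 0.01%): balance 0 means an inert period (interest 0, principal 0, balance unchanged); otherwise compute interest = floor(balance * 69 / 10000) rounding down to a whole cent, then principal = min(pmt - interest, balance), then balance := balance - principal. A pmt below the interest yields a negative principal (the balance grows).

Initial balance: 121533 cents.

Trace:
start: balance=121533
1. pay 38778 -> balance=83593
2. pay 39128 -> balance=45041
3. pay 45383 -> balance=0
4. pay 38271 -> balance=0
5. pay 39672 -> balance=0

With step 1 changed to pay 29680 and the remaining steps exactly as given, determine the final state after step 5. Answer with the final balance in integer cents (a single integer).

(re-executing from step 1 with the substitution; state before step 1: balance=121533)
1. pay 29680 -> balance=92691
2. pay 39128 -> balance=54202
3. pay 45383 -> balance=9192
4. pay 38271 -> balance=0
5. pay 39672 -> balance=0

0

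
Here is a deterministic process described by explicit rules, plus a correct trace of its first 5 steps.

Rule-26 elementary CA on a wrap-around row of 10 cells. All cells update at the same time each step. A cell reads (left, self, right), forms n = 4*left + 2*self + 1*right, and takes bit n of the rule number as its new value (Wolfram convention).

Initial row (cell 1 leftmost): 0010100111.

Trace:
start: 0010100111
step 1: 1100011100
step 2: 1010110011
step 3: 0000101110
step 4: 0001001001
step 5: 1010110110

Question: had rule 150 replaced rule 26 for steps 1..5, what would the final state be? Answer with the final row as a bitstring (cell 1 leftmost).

1010101111

(re-executing steps 1..5 under rule 150; state before step 1: 0010100111)
step 1: 1110111010
step 2: 0100010010
step 3: 1110111111
step 4: 1100011111
step 5: 1010101111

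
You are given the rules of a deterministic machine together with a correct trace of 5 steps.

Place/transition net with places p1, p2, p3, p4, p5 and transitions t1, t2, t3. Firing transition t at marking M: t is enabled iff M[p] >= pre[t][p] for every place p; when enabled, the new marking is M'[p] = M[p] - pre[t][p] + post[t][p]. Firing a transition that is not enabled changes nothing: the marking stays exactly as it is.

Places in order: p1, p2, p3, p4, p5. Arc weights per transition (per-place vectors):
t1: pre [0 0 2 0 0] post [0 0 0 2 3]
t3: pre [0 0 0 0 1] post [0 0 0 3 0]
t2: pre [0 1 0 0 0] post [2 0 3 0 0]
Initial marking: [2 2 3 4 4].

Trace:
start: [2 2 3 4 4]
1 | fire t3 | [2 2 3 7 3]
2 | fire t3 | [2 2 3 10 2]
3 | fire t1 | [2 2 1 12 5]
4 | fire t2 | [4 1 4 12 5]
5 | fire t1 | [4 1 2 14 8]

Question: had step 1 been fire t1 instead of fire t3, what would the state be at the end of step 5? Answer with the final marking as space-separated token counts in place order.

4 1 2 11 9

(re-executing from step 1 with the substitution; state before step 1: [2 2 3 4 4])
1 | fire t1 | [2 2 1 6 7]
2 | fire t3 | [2 2 1 9 6]
3 | fire t1 | [2 2 1 9 6]
4 | fire t2 | [4 1 4 9 6]
5 | fire t1 | [4 1 2 11 9]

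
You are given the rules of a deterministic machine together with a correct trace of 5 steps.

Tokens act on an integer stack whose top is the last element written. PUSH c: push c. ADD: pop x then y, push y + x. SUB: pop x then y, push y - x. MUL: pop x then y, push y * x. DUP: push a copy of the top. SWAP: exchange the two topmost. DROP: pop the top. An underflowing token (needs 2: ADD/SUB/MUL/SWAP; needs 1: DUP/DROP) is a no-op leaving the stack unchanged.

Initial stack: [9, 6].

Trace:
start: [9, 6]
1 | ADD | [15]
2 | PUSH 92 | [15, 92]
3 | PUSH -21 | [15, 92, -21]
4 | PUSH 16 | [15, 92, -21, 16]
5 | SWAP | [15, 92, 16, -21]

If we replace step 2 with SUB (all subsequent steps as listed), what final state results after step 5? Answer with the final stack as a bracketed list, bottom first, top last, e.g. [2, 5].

[15, 16, -21]

(re-executing from step 2 with the substitution; state before step 2: [15])
2 | SUB | [15]
3 | PUSH -21 | [15, -21]
4 | PUSH 16 | [15, -21, 16]
5 | SWAP | [15, 16, -21]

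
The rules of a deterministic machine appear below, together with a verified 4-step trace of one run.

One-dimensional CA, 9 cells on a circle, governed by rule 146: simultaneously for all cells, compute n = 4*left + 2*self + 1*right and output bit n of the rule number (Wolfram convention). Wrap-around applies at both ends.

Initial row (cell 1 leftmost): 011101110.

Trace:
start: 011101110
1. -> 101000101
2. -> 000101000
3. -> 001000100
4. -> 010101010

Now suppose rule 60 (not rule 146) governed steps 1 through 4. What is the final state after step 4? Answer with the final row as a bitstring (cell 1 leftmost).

100100000

(re-executing steps 1..4 under rule 60; state before step 1: 011101110)
1. -> 010011001
2. -> 111010101
3. -> 000111111
4. -> 100100000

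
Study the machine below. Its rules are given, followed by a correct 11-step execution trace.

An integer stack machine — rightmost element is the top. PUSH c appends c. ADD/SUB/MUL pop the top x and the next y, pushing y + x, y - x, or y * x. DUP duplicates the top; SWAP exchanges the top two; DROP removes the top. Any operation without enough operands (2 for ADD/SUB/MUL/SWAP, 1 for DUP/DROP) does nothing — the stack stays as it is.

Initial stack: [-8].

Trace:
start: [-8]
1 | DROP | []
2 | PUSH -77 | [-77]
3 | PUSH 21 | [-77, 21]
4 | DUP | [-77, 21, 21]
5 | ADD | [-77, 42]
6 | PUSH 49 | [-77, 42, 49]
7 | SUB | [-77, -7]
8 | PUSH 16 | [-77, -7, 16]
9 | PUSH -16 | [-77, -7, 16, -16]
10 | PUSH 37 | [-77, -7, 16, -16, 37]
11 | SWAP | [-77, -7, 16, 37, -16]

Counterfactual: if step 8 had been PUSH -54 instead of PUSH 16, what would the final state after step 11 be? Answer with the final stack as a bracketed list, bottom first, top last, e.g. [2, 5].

(re-executing from step 8 with the substitution; state before step 8: [-77, -7])
8 | PUSH -54 | [-77, -7, -54]
9 | PUSH -16 | [-77, -7, -54, -16]
10 | PUSH 37 | [-77, -7, -54, -16, 37]
11 | SWAP | [-77, -7, -54, 37, -16]

[-77, -7, -54, 37, -16]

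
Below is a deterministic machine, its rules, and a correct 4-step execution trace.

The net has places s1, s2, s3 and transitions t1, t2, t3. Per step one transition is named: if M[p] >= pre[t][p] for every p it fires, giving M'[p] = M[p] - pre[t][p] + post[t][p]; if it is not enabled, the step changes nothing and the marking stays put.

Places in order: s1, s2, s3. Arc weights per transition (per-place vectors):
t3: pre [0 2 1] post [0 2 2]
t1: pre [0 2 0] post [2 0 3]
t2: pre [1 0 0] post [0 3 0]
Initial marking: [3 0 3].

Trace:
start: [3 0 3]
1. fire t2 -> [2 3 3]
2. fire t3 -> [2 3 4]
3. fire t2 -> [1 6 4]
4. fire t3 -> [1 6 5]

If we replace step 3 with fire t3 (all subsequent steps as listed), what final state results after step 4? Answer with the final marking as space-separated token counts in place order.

2 3 6

(re-executing from step 3 with the substitution; state before step 3: [2 3 4])
3. fire t3 -> [2 3 5]
4. fire t3 -> [2 3 6]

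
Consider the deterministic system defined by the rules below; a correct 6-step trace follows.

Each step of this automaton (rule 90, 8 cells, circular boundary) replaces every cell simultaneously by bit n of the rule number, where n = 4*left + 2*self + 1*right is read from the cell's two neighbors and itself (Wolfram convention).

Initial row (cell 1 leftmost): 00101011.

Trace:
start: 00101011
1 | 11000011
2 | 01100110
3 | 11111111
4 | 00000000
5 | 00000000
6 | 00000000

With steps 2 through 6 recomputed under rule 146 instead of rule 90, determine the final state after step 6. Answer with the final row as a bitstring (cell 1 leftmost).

10000001

(re-executing steps 2..6 under rule 146; state before step 2: 11000011)
2 | 10100101
3 | 00011000
4 | 00100100
5 | 01011010
6 | 10000001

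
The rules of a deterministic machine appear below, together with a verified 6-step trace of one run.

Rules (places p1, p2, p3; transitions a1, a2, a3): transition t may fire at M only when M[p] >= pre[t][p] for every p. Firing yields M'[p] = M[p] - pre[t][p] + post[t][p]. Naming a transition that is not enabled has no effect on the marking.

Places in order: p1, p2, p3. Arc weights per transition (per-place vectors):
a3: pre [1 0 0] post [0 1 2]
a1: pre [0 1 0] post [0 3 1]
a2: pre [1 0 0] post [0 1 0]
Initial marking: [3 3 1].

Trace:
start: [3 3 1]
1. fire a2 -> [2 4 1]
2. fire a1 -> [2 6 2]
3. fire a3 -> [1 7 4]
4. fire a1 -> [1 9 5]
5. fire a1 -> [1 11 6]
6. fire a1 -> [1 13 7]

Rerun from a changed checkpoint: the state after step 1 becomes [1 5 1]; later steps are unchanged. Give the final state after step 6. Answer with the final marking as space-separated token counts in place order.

state after step 1 := [1 5 1]
2. fire a1 -> [1 7 2]
3. fire a3 -> [0 8 4]
4. fire a1 -> [0 10 5]
5. fire a1 -> [0 12 6]
6. fire a1 -> [0 14 7]

0 14 7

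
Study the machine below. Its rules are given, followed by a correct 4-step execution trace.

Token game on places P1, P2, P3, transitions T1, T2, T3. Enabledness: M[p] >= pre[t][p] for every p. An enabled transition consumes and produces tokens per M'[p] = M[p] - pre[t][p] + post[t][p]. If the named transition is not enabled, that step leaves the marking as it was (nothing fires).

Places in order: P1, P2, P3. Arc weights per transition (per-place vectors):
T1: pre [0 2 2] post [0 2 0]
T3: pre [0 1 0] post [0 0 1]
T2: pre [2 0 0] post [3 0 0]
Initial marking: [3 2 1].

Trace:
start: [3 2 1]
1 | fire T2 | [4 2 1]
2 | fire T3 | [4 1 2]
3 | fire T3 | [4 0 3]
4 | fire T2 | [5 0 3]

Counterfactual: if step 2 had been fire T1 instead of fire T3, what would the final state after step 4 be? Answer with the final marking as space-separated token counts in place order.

5 1 2

(re-executing from step 2 with the substitution; state before step 2: [4 2 1])
2 | fire T1 | [4 2 1]
3 | fire T3 | [4 1 2]
4 | fire T2 | [5 1 2]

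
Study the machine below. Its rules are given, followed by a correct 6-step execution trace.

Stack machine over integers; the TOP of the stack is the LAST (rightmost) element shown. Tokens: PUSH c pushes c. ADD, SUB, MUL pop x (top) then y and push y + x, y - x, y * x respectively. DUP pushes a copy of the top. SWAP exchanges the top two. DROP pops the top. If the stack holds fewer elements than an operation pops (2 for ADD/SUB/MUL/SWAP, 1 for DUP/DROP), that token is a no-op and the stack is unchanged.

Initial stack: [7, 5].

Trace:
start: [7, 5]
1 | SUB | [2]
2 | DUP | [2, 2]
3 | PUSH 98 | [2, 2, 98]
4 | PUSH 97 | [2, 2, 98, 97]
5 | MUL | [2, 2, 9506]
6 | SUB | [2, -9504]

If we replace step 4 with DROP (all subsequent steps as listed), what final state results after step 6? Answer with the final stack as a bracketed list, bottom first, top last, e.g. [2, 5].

(re-executing from step 4 with the substitution; state before step 4: [2, 2, 98])
4 | DROP | [2, 2]
5 | MUL | [4]
6 | SUB | [4]

[4]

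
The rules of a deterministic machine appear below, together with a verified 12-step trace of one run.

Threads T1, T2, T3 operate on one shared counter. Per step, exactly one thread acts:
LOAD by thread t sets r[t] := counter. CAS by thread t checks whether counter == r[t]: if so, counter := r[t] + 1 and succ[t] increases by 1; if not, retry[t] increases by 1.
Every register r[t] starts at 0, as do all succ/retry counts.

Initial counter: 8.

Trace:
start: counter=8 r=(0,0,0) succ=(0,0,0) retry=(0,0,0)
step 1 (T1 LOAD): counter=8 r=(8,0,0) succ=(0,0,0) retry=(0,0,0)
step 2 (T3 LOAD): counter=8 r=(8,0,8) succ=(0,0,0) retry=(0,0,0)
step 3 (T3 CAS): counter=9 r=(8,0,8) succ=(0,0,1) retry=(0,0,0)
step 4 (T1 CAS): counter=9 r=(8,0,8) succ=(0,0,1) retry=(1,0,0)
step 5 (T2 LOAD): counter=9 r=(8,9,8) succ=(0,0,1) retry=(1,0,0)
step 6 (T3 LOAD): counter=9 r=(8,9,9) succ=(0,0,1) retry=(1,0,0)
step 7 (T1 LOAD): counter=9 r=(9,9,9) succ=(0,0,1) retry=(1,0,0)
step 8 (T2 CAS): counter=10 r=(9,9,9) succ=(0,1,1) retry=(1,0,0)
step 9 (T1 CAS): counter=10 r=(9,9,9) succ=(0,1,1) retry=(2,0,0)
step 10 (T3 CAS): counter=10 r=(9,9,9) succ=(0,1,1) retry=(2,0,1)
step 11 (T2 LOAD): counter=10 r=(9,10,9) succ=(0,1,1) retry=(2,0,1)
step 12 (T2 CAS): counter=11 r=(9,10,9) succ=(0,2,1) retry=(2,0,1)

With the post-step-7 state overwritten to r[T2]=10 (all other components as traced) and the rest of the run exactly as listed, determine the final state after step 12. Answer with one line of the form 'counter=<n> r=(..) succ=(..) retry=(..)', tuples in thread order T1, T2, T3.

counter=11 r=(9,10,9) succ=(1,1,1) retry=(1,1,1)

state after step 7 := counter=9 r=(9,10,9) succ=(0,0,1) retry=(1,0,0)
step 8 (T2 CAS): counter=9 r=(9,10,9) succ=(0,0,1) retry=(1,1,0)
step 9 (T1 CAS): counter=10 r=(9,10,9) succ=(1,0,1) retry=(1,1,0)
step 10 (T3 CAS): counter=10 r=(9,10,9) succ=(1,0,1) retry=(1,1,1)
step 11 (T2 LOAD): counter=10 r=(9,10,9) succ=(1,0,1) retry=(1,1,1)
step 12 (T2 CAS): counter=11 r=(9,10,9) succ=(1,1,1) retry=(1,1,1)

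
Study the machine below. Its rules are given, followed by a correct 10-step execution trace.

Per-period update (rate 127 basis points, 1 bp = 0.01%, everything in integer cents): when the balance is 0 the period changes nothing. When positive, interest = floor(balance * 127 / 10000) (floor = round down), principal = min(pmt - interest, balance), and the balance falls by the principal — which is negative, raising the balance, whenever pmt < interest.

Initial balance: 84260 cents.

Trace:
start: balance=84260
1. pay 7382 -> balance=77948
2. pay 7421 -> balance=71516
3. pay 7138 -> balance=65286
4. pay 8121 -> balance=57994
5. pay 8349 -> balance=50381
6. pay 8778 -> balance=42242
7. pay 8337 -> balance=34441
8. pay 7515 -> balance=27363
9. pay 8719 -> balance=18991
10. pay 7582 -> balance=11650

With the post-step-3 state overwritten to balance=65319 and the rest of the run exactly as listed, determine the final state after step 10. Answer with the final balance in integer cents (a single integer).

11684

state after step 3 := balance=65319
4. pay 8121 -> balance=58027
5. pay 8349 -> balance=50414
6. pay 8778 -> balance=42276
7. pay 8337 -> balance=34475
8. pay 7515 -> balance=27397
9. pay 8719 -> balance=19025
10. pay 7582 -> balance=11684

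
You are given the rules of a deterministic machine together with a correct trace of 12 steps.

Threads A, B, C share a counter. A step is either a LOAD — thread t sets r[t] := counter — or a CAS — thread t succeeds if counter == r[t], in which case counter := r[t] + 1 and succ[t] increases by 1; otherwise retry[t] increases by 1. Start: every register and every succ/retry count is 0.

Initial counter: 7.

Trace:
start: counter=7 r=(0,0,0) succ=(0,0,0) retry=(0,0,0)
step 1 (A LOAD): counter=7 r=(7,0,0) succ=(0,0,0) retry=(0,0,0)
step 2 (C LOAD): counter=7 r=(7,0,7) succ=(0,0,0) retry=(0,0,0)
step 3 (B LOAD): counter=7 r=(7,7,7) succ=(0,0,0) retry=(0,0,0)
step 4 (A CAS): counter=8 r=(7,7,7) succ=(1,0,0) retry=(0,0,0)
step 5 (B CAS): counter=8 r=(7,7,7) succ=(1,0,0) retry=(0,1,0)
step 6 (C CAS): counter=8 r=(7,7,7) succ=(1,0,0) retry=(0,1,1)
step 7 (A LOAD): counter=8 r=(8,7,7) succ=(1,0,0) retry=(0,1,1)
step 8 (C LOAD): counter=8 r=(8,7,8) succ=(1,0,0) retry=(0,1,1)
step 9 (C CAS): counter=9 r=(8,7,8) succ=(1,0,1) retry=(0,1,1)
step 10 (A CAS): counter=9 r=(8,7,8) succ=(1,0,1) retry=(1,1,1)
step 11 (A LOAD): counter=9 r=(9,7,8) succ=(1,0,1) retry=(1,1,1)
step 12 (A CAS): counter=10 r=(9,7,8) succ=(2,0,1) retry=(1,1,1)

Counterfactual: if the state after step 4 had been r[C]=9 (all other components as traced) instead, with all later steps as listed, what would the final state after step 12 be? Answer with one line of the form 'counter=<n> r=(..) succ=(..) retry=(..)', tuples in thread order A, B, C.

counter=10 r=(9,7,8) succ=(2,0,1) retry=(1,1,1)

state after step 4 := counter=8 r=(7,7,9) succ=(1,0,0) retry=(0,0,0)
step 5 (B CAS): counter=8 r=(7,7,9) succ=(1,0,0) retry=(0,1,0)
step 6 (C CAS): counter=8 r=(7,7,9) succ=(1,0,0) retry=(0,1,1)
step 7 (A LOAD): counter=8 r=(8,7,9) succ=(1,0,0) retry=(0,1,1)
step 8 (C LOAD): counter=8 r=(8,7,8) succ=(1,0,0) retry=(0,1,1)
step 9 (C CAS): counter=9 r=(8,7,8) succ=(1,0,1) retry=(0,1,1)
step 10 (A CAS): counter=9 r=(8,7,8) succ=(1,0,1) retry=(1,1,1)
step 11 (A LOAD): counter=9 r=(9,7,8) succ=(1,0,1) retry=(1,1,1)
step 12 (A CAS): counter=10 r=(9,7,8) succ=(2,0,1) retry=(1,1,1)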